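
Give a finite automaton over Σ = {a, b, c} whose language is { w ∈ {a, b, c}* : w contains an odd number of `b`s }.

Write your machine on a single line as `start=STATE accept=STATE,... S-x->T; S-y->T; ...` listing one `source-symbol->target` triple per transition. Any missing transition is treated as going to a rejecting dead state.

start=s0; accept=s1; s0-a->s0; s0-b->s1; s0-c->s0; s1-a->s1; s1-b->s0; s1-c->s1

The only thing that matters is how many `b`s have appeared, reduced mod 2. Use one state per residue: s0 for 0, …, s1 for 1. Reading `b` moves to the next residue; anything else stays put. s1 is accepting.
With 2 states:
        a   b   c  
>  s0   s0  s1  s0 
 * s1   s1  s0  s1 
(> = start, * = accepting)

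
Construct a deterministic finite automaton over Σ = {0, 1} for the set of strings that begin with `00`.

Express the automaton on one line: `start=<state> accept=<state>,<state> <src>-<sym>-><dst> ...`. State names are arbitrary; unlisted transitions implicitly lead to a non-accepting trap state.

Walk along `00` while the input agrees: from A take `0` to B, and so on. Any deviation drops to the rejecting sink D. Once C is reached the prefix is confirmed and every continuation is accepted.
4 states suffice.
       0  1 
>  A   B  D 
   B   C  D 
 * C   C  C 
   D   D  D 
(> = start, * = accepting)

start=A accept=C A-0->B A-1->D B-0->C B-1->D C-0->C C-1->C D-0->D D-1->D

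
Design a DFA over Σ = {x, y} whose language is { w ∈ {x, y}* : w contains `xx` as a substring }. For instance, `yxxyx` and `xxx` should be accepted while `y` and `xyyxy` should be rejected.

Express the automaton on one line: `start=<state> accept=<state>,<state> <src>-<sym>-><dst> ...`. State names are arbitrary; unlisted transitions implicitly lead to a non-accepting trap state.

States A..B record the length of the longest prefix of `xx` that matches the current input suffix. Reaching C means `xx` has been seen, and we stay there forever. Accept from C.
With 3 states:
       x  y 
>  A   B  A 
   B   C  A 
 * C   C  C 
(> = start, * = accepting)

start=A accept=C A-x->B A-y->A B-x->C B-y->A C-x->C C-y->C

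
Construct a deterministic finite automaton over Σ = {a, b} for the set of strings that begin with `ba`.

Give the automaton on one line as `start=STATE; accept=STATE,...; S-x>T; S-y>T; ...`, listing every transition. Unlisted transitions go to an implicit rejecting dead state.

Check the first 2 symbols one by one: s0 through s1 record how many have matched `ba` so far; any wrong symbol goes to the dead state s3. After all 2 match we enter the accepting sink s2.
        a   b  
>  s0   s3  s1 
   s1   s2  s3 
 * s2   s2  s2 
   s3   s3  s3 
(> = start, * = accepting)

start=s0; accept=s2; s0-a>s3; s0-b>s1; s1-a>s2; s1-b>s3; s2-a>s2; s2-b>s2; s3-a>s3; s3-b>s3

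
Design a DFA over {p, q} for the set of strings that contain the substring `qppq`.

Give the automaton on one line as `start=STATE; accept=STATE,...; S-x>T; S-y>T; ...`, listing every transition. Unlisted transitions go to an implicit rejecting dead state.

start=S0; accept=S4; S0-p>S0; S0-q>S1; S1-p>S2; S1-q>S1; S2-p>S3; S2-q>S1; S3-p>S0; S3-q>S4; S4-p>S4; S4-q>S4

Track how much of `qppq` has been matched so far: state S0 is no progress, S4 is the absorbing accept state reached once `qppq` has occurred. Intermediate states record partial matches; on a mismatch, fall back to the longest reusable overlap.
With 5 states:
        p   q  
>  S0   S0  S1 
   S1   S2  S1 
   S2   S3  S1 
   S3   S0  S4 
 * S4   S4  S4 
(> = start, * = accepting)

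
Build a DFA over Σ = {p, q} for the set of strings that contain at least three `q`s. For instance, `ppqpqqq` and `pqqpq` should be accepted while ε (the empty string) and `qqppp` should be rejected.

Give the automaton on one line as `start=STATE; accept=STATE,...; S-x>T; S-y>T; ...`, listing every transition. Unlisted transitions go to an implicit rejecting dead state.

start=S0; accept=S3,S4; S0-p>S0; S0-q>S1; S1-p>S1; S1-q>S2; S2-p>S2; S2-q>S3; S3-p>S3; S3-q>S4; S4-p>S4; S4-q>S4

Count `q`s, saturating at 4: states S0 through S3 mean 0 through 3 `q`s seen; S4 means more than 3. Each `q` increments (capped at S4); other symbols loop. Accept from {S3, S4}.
        p   q  
>  S0   S0  S1 
   S1   S1  S2 
   S2   S2  S3 
 * S3   S3  S4 
 * S4   S4  S4 
(> = start, * = accepting)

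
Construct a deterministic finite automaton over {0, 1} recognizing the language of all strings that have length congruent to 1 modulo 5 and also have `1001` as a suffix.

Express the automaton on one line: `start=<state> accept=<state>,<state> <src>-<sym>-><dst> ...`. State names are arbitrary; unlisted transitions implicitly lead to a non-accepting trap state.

start=q0 accept=q8 q0-0->q1 q0-1->q1 q1-0->q2 q1-1->q2 q2-0->q3 q2-1->q4 q3-0->q5 q3-1->q5 q4-0->q6 q4-1->q5 q5-0->q0 q5-1->q0 q6-0->q7 q6-1->q0 q7-0->q1 q7-1->q8 q8-0->q2 q8-1->q2

Run two small machines in parallel and take their product. One (5 states) tracks the input length modulo 5; the other (5 states) tracks how much of the suffix `1001` has currently been matched. Each combined state is a pair, one component from each; accept when both components accept. Minimizing collapses redundant product states.
A 9-state machine:
        0   1  
>  q0   q1  q1 
   q1   q2  q2 
   q2   q3  q4 
   q3   q5  q5 
   q4   q6  q5 
   q5   q0  q0 
   q6   q7  q0 
   q7   q1  q8 
 * q8   q2  q2 
(> = start, * = accepting)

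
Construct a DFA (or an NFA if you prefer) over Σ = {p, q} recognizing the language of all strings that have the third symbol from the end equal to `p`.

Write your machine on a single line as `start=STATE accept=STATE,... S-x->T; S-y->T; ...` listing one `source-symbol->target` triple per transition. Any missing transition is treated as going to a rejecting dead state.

Because acceptance depends on a position counted from the end, the machine has to buffer the most recent 3 symbols. Make each state the string of the last up-to-3 symbols read; on input `x` shift the window left and append `x`. Accept when the buffered window has length 3 and begins with `p`.
       p  q 
>  A   B  C 
   B   D  E 
   C   F  G 
   D   H  I 
   E   J  K 
   F   L  M 
   G   N  O 
 * H   H  I 
 * I   J  K 
 * J   L  M 
 * K   N  O 
   L   H  I 
   M   J  K 
   N   L  M 
   O   N  O 
(> = start, * = accepting)

start=A; accept=H,I,J,K; A-p->B; A-q->C; B-p->D; B-q->E; C-p->F; C-q->G; D-p->H; D-q->I; E-p->J; E-q->K; F-p->L; F-q->M; G-p->N; G-q->O; H-p->H; H-q->I; I-p->J; I-q->K; J-p->L; J-q->M; K-p->N; K-q->O; L-p->H; L-q->I; M-p->J; M-q->K; N-p->L; N-q->M; O-p->N; O-q->O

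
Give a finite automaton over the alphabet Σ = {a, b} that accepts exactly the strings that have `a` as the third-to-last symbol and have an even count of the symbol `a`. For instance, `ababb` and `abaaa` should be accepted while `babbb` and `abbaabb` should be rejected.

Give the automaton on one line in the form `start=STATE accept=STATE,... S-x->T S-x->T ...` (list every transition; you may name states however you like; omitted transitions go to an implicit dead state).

Handle the two conditions separately and then intersect. The first has 15 states tracking the last 3 symbols read; the second has 2 states tracking the count of `a`s modulo 2. A product state is a pair (one from each), accepting exactly when both do. After merging equivalent states the machine shrinks.
With 12 states:
          a    b  
>  q0     q1   q0 
   q1     q2   q3 
   q2     q4   q5 
   q3     q6   q7 
   q4     q8   q3 
 * q5     q1   q9 
 * q6     q4  q10 
   q7    q11   q7 
 * q8     q4   q5 
 * q9     q1   q0 
   q10    q1   q9 
   q11    q4  q10 
(> = start, * = accepting)

start=q0 accept=q5,q6,q8,q9 q0-a->q1 q0-b->q0 q1-a->q2 q1-b->q3 q2-a->q4 q2-b->q5 q3-a->q6 q3-b->q7 q4-a->q8 q4-b->q3 q5-a->q1 q5-b->q9 q6-a->q4 q6-b->q10 q7-a->q11 q7-b->q7 q8-a->q4 q8-b->q5 q9-a->q1 q9-b->q0 q10-a->q1 q10-b->q9 q11-a->q4 q11-b->q10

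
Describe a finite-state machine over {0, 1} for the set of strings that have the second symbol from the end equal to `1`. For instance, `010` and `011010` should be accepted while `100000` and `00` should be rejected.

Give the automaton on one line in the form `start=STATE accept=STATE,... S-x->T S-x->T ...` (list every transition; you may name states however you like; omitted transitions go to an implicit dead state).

start=S0 accept=S5,S6 S0-0->S1 S0-1->S2 S1-0->S3 S1-1->S4 S2-0->S5 S2-1->S6 S3-0->S3 S3-1->S4 S4-0->S5 S4-1->S6 S5-0->S3 S5-1->S4 S6-0->S5 S6-1->S6

Because acceptance depends on a position counted from the end, the machine has to buffer the most recent 2 symbols. Make each state the string of the last up-to-2 symbols read; on input `x` shift the window left and append `x`. Accept when the buffered window has length 2 and begins with `1`.
        0   1  
>  S0   S1  S2 
   S1   S3  S4 
   S2   S5  S6 
   S3   S3  S4 
   S4   S5  S6 
 * S5   S3  S4 
 * S6   S5  S6 
(> = start, * = accepting)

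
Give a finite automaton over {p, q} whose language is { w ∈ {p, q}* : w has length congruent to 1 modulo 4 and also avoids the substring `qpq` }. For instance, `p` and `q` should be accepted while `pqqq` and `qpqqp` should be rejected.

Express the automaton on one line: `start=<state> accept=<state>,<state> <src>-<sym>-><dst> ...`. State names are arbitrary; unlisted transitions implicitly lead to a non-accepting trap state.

start=s0 accept=s1,s2,s12 s0-p->s1 s0-q->s2 s1-p->s3 s1-q->s4 s2-p->s5 s2-q->s4 s3-p->s6 s3-q->s7 s4-p->s8 s4-q->s7 s5-p->s6 s5-q->s9 s6-p->s0 s6-q->s10 s7-p->s11 s7-q->s10 s8-p->s0 s8-q->s9 s9-p->s9 s9-q->s9 s10-p->s12 s10-q->s2 s11-p->s1 s11-q->s9 s12-p->s3 s12-q->s9

Build one automaton per condition and run them in lockstep. The first has 4 states tracking the input length modulo 4; the second has 4 states tracking partial matches of the forbidden pattern `qpq`. A product state is a pair (one from each), accepting exactly when both do. Minimizing collapses redundant product states.
          p    q  
>  s0     s1   s2 
 * s1     s3   s4 
 * s2     s5   s4 
   s3     s6   s7 
   s4     s8   s7 
   s5     s6   s9 
   s6     s0  s10 
   s7    s11  s10 
   s8     s0   s9 
   s9     s9   s9 
   s10   s12   s2 
   s11    s1   s9 
 * s12    s3   s9 
(> = start, * = accepting)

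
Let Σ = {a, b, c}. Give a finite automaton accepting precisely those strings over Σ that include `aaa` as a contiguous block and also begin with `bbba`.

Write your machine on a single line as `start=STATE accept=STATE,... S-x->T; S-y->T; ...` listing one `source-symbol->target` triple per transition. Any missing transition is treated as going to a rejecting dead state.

start=q0; accept=q11; q0-a->q1; q0-b->q2; q0-c->q3; q1-a->q4; q1-b->q3; q1-c->q3; q2-a->q1; q2-b->q5; q2-c->q3; q3-a->q1; q3-b->q3; q3-c->q3; q4-a->q6; q4-b->q3; q4-c->q3; q5-a->q1; q5-b->q7; q5-c->q3; q6-a->q6; q6-b->q6; q6-c->q6; q7-a->q8; q7-b->q3; q7-c->q3; q8-a->q9; q8-b->q10; q8-c->q10; q9-a->q11; q9-b->q10; q9-c->q10; q10-a->q8; q10-b->q10; q10-c->q10; q11-a->q11; q11-b->q11; q11-c->q11

Build one automaton per condition and run them in lockstep. The first has 4 states tracking whether and how much of `aaa` has been seen; the second has 6 states tracking whether the input so far still matches the prefix `bbba`. A product state is a pair (one from each), accepting exactly when both do.
With 12 states:
          a    b    c  
>  q0     q1   q2   q3 
   q1     q4   q3   q3 
   q2     q1   q5   q3 
   q3     q1   q3   q3 
   q4     q6   q3   q3 
   q5     q1   q7   q3 
   q6     q6   q6   q6 
   q7     q8   q3   q3 
   q8     q9  q10  q10 
   q9    q11  q10  q10 
   q10    q8  q10  q10 
 * q11   q11  q11  q11 
(> = start, * = accepting)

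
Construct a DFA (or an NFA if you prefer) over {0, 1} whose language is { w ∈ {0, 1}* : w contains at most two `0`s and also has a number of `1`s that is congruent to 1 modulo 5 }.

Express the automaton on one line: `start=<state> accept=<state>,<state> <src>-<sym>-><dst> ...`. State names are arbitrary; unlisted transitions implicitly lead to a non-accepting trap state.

Build one automaton per condition and run them in lockstep. The first has 4 states tracking the count of `0`s, saturating at 3; the second has 5 states tracking the count of `1`s modulo 5. A product state is a pair (one from each), accepting exactly when both do. Equivalent product states are then merged.
With 16 states:
          0    1  
>  S0     S1   S2 
   S1     S3   S4 
 * S2     S4   S5 
   S3     S6   S7 
 * S4     S7   S8 
   S5     S8   S9 
   S6     S6   S6 
 * S7     S6  S10 
   S8    S10  S11 
   S9    S11  S12 
   S10    S6  S13 
   S11   S13  S14 
   S12   S14   S0 
   S13    S6  S15 
   S14   S15   S1 
   S15    S6   S3 
(> = start, * = accepting)

start=S0 accept=S2,S4,S7 S0-0->S1 S0-1->S2 S1-0->S3 S1-1->S4 S2-0->S4 S2-1->S5 S3-0->S6 S3-1->S7 S4-0->S7 S4-1->S8 S5-0->S8 S5-1->S9 S6-0->S6 S6-1->S6 S7-0->S6 S7-1->S10 S8-0->S10 S8-1->S11 S9-0->S11 S9-1->S12 S10-0->S6 S10-1->S13 S11-0->S13 S11-1->S14 S12-0->S14 S12-1->S0 S13-0->S6 S13-1->S15 S14-0->S15 S14-1->S1 S15-0->S6 S15-1->S3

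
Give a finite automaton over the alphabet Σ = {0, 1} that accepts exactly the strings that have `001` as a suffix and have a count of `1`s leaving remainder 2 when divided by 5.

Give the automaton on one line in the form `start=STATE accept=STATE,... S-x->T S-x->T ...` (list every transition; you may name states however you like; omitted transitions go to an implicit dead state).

start=q0 accept=q6 q0-0->q0 q0-1->q1 q1-0->q2 q1-1->q3 q2-0->q4 q2-1->q3 q3-0->q3 q3-1->q5 q4-0->q4 q4-1->q6 q5-0->q5 q5-1->q7 q6-0->q3 q6-1->q5 q7-0->q7 q7-1->q0

Run two small machines in parallel and take their product. The first has 4 states tracking how much of the suffix `001` has currently been matched; the second has 5 states tracking the count of `1`s modulo 5. A product state is a pair (one from each), accepting exactly when both do. Minimizing collapses redundant product states.
        0   1  
>  q0   q0  q1 
   q1   q2  q3 
   q2   q4  q3 
   q3   q3  q5 
   q4   q4  q6 
   q5   q5  q7 
 * q6   q3  q5 
   q7   q7  q0 
(> = start, * = accepting)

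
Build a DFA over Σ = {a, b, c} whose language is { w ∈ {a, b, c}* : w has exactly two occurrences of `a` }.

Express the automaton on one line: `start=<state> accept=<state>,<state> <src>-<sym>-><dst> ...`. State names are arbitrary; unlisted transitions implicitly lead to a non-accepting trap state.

start=s0 accept=s2 s0-a->s1 s0-b->s0 s0-c->s0 s1-a->s2 s1-b->s1 s1-c->s1 s2-a->s3 s2-b->s2 s2-c->s2 s3-a->s3 s3-b->s3 s3-c->s3

Count `a`s, saturating at 3: states s0 through s2 mean 0 through 2 `a`s seen; s3 means more than 2. Each `a` increments (capped at s3); other symbols loop. Accept from {s2}.
A 4-state machine:
        a   b   c  
>  s0   s1  s0  s0 
   s1   s2  s1  s1 
 * s2   s3  s2  s2 
   s3   s3  s3  s3 
(> = start, * = accepting)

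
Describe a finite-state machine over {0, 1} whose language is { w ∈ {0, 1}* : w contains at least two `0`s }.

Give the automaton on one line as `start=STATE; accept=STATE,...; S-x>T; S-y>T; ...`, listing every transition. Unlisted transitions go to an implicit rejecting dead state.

start=S0; accept=S2,S3; S0-0>S1; S0-1>S0; S1-0>S2; S1-1>S1; S2-0>S3; S2-1>S2; S3-0>S3; S3-1>S3

Count `0`s, saturating at 3: states S0 through S2 mean 0 through 2 `0`s seen; S3 means more than 2. Each `0` increments (capped at S3); other symbols loop. Accept from {S2, S3}.
4 states suffice.
        0   1  
>  S0   S1  S0 
   S1   S2  S1 
 * S2   S3  S2 
 * S3   S3  S3 
(> = start, * = accepting)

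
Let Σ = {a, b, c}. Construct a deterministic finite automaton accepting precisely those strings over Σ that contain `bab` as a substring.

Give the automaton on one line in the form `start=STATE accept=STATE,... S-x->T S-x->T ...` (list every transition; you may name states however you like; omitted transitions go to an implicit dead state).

Track how much of `bab` has been matched so far: state s0 is no progress, s3 is the absorbing accept state reached once `bab` has occurred. Intermediate states record partial matches; on a mismatch, fall back to the longest reusable overlap.
        a   b   c  
>  s0   s0  s1  s0 
   s1   s2  s1  s0 
   s2   s0  s3  s0 
 * s3   s3  s3  s3 
(> = start, * = accepting)

start=s0 accept=s3 s0-a->s0 s0-b->s1 s0-c->s0 s1-a->s2 s1-b->s1 s1-c->s0 s2-a->s0 s2-b->s3 s2-c->s0 s3-a->s3 s3-b->s3 s3-c->s3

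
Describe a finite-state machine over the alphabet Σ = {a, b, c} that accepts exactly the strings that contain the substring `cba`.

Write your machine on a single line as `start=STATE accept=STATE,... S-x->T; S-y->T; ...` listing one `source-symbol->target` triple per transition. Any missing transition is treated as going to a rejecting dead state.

States s0..s2 record the length of the longest prefix of `cba` that matches the current input suffix. Reaching s3 means `cba` has been seen, and we stay there forever. Accept from s3.
4 states suffice.
        a   b   c  
>  s0   s0  s0  s1 
   s1   s0  s2  s1 
   s2   s3  s0  s1 
 * s3   s3  s3  s3 
(> = start, * = accepting)

start=s0; accept=s3; s0-a->s0; s0-b->s0; s0-c->s1; s1-a->s0; s1-b->s2; s1-c->s1; s2-a->s3; s2-b->s0; s2-c->s1; s3-a->s3; s3-b->s3; s3-c->s3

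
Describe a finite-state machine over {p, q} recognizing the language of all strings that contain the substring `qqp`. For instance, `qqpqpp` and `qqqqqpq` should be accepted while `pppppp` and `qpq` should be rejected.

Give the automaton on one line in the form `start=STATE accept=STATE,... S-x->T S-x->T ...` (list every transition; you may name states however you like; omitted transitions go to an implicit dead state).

States S0..S2 record the length of the longest prefix of `qqp` that matches the current input suffix. Reaching S3 means `qqp` has been seen, and we stay there forever. Accept from S3.
4 states suffice.
        p   q  
>  S0   S0  S1 
   S1   S0  S2 
   S2   S3  S2 
 * S3   S3  S3 
(> = start, * = accepting)

start=S0 accept=S3 S0-p->S0 S0-q->S1 S1-p->S0 S1-q->S2 S2-p->S3 S2-q->S2 S3-p->S3 S3-q->S3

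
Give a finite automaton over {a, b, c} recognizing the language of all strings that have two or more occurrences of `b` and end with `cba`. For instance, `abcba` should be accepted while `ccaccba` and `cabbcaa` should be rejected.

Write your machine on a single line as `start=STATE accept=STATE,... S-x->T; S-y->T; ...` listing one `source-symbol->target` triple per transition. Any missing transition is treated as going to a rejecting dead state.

Build one automaton per condition and run them in lockstep. The first has 4 states tracking the count of `b`s, saturating at 3; the second has 4 states tracking how much of the suffix `cba` has currently been matched. A product state is a pair (one from each), accepting exactly when both do. Equivalent product states are then merged.
With 5 states:
        a   b   c  
>  s0   s0  s1  s0 
   s1   s1  s1  s2 
   s2   s1  s3  s2 
   s3   s4  s1  s2 
 * s4   s1  s1  s2 
(> = start, * = accepting)

start=s0; accept=s4; s0-a->s0; s0-b->s1; s0-c->s0; s1-a->s1; s1-b->s1; s1-c->s2; s2-a->s1; s2-b->s3; s2-c->s2; s3-a->s4; s3-b->s1; s3-c->s2; s4-a->s1; s4-b->s1; s4-c->s2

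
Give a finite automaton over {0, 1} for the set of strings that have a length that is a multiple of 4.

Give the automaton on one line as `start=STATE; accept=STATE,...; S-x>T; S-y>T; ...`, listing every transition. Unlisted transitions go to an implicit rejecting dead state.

start=A; accept=A; A-0>B; A-1>B; B-0>C; B-1>C; C-0>D; C-1>D; D-0>A; D-1>A

Only the length mod 4 matters, so use a 4-cycle: from any state, every input symbol moves to the next state, wrapping D back to A. Mark A accepting.
4 states suffice.
       0  1 
>* A   B  B 
   B   C  C 
   C   D  D 
   D   A  A 
(> = start, * = accepting)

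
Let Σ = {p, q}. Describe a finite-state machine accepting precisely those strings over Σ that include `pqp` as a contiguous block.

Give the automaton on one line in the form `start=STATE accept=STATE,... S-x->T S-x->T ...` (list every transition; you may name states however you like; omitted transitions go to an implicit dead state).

States S0..S2 record the length of the longest prefix of `pqp` that matches the current input suffix. Reaching S3 means `pqp` has been seen, and we stay there forever. Accept from S3.
A 4-state machine:
        p   q  
>  S0   S1  S0 
   S1   S1  S2 
   S2   S3  S0 
 * S3   S3  S3 
(> = start, * = accepting)

start=S0 accept=S3 S0-p->S1 S0-q->S0 S1-p->S1 S1-q->S2 S2-p->S3 S2-q->S0 S3-p->S3 S3-q->S3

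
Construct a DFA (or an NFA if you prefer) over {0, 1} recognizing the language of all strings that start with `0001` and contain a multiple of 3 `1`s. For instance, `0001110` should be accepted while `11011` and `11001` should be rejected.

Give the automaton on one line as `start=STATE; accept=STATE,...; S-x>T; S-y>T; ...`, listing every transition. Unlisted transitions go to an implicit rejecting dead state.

start=q0; accept=q9; q0-0>q1; q0-1>q2; q1-0>q3; q1-1>q2; q2-0>q2; q2-1>q4; q3-0>q5; q3-1>q2; q4-0>q4; q4-1>q6; q5-0>q6; q5-1>q7; q6-0>q6; q6-1>q2; q7-0>q7; q7-1>q8; q8-0>q8; q8-1>q9; q9-0>q9; q9-1>q7

Build one automaton per condition and run them in lockstep. The first has 6 states tracking whether the input so far still matches the prefix `0001`; the second has 3 states tracking the count of `1`s modulo 3. A product state is a pair (one from each), accepting exactly when both do.
With 10 states:
        0   1  
>  q0   q1  q2 
   q1   q3  q2 
   q2   q2  q4 
   q3   q5  q2 
   q4   q4  q6 
   q5   q6  q7 
   q6   q6  q2 
   q7   q7  q8 
   q8   q8  q9 
 * q9   q9  q7 
(> = start, * = accepting)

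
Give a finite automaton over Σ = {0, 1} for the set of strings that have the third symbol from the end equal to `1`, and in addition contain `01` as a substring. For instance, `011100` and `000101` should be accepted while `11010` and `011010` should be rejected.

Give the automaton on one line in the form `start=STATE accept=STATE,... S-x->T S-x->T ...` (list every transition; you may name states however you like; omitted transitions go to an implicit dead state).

start=A accept=H,I,J,K A-0->B A-1->C B-0->B B-1->D C-0->E C-1->C D-0->F D-1->G E-0->B E-1->H F-0->I F-1->H G-0->J G-1->K H-0->F H-1->G I-0->B I-1->D J-0->I J-1->H K-0->J K-1->K

Build one automaton per condition and run them in lockstep. The first has 15 states tracking the last 3 symbols read; the second has 3 states tracking whether and how much of `01` has been seen. A product state is a pair (one from each), accepting exactly when both do. Minimizing collapses redundant product states.
11 states suffice.
       0  1 
>  A   B  C 
   B   B  D 
   C   E  C 
   D   F  G 
   E   B  H 
   F   I  H 
   G   J  K 
 * H   F  G 
 * I   B  D 
 * J   I  H 
 * K   J  K 
(> = start, * = accepting)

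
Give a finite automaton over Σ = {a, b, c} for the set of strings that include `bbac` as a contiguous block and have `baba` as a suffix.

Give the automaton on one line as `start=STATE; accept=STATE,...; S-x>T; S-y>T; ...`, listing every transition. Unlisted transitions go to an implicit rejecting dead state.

Handle the two conditions separately and then intersect. One (5 states) tracks whether and how much of `bbac` has been seen; the other (5 states) tracks how much of the suffix `baba` has currently been matched. Each combined state is a pair, one component from each; accept when both components accept. Equivalent product states are then merged.
9 states suffice.
        a   b   c  
>  q0   q0  q1  q0 
   q1   q0  q2  q0 
   q2   q3  q2  q0 
   q3   q0  q1  q4 
   q4   q4  q5  q4 
   q5   q6  q5  q4 
   q6   q4  q7  q4 
   q7   q8  q5  q4 
 * q8   q4  q7  q4 
(> = start, * = accepting)

start=q0; accept=q8; q0-a>q0; q0-b>q1; q0-c>q0; q1-a>q0; q1-b>q2; q1-c>q0; q2-a>q3; q2-b>q2; q2-c>q0; q3-a>q0; q3-b>q1; q3-c>q4; q4-a>q4; q4-b>q5; q4-c>q4; q5-a>q6; q5-b>q5; q5-c>q4; q6-a>q4; q6-b>q7; q6-c>q4; q7-a>q8; q7-b>q5; q7-c>q4; q8-a>q4; q8-b>q7; q8-c>q4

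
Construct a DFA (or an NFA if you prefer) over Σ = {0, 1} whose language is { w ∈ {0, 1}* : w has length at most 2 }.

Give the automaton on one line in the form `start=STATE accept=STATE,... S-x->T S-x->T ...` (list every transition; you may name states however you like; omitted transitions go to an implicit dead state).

start=S0 accept=S0,S1,S2 S0-0->S1 S0-1->S1 S1-0->S2 S1-1->S2 S2-0->S3 S2-1->S3 S3-0->S3 S3-1->S3

We only need to distinguish lengths 0, 1, …, 2, and '>2'. Chain S0 → S1 → S2 → S3 on every symbol, with S3 looping. Accepting states: {S0, S1, S2}.
        0   1  
>* S0   S1  S1 
 * S1   S2  S2 
 * S2   S3  S3 
   S3   S3  S3 
(> = start, * = accepting)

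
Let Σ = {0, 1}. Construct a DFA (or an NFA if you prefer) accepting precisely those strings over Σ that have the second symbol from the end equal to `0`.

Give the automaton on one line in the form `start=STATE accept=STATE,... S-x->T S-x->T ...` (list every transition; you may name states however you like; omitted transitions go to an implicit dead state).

start=q0 accept=q3,q4 q0-0->q1 q0-1->q2 q1-0->q3 q1-1->q4 q2-0->q5 q2-1->q6 q3-0->q3 q3-1->q4 q4-0->q5 q4-1->q6 q5-0->q3 q5-1->q4 q6-0->q5 q6-1->q6

A DFA must remember the last 2 symbols (since which symbol is second-to-last isn't known until the input ends). Use one state per possible window of the last ≤2 symbols; accept from those whose window starts with `0`.
7 states suffice.
        0   1  
>  q0   q1  q2 
   q1   q3  q4 
   q2   q5  q6 
 * q3   q3  q4 
 * q4   q5  q6 
   q5   q3  q4 
   q6   q5  q6 
(> = start, * = accepting)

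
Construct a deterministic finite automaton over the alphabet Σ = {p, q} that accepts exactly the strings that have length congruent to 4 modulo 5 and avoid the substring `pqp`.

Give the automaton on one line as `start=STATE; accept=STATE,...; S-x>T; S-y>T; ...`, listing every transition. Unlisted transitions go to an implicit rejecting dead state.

Build one automaton per condition and run them in lockstep. One (5 states) tracks the input length modulo 5; the other (4 states) tracks partial matches of the forbidden pattern `pqp`. Each combined state is a pair, one component from each; accept when both components accept. After merging equivalent states the machine shrinks.
16 states suffice.
       p  q 
>  A   B  C 
   B   D  E 
   C   D  F 
   D   G  H 
   E   I  J 
   F   G  J 
   G   K  L 
   H   I  M 
   I   I  I 
   J   K  M 
 * K   N  O 
 * L   I  A 
 * M   N  A 
   N   B  P 
   O   I  C 
   P   I  F 
(> = start, * = accepting)

start=A; accept=K,L,M; A-p>B; A-q>C; B-p>D; B-q>E; C-p>D; C-q>F; D-p>G; D-q>H; E-p>I; E-q>J; F-p>G; F-q>J; G-p>K; G-q>L; H-p>I; H-q>M; I-p>I; I-q>I; J-p>K; J-q>M; K-p>N; K-q>O; L-p>I; L-q>A; M-p>N; M-q>A; N-p>B; N-q>P; O-p>I; O-q>C; P-p>I; P-q>F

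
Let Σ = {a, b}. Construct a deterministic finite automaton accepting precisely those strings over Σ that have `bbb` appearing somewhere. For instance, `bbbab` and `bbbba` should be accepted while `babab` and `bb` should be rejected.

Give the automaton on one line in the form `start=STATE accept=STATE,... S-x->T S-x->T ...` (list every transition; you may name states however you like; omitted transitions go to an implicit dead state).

States q0..q2 record the length of the longest prefix of `bbb` that matches the current input suffix. Reaching q3 means `bbb` has been seen, and we stay there forever. Accept from q3.
With 4 states:
        a   b  
>  q0   q0  q1 
   q1   q0  q2 
   q2   q0  q3 
 * q3   q3  q3 
(> = start, * = accepting)

start=q0 accept=q3 q0-a->q0 q0-b->q1 q1-a->q0 q1-b->q2 q2-a->q0 q2-b->q3 q3-a->q3 q3-b->q3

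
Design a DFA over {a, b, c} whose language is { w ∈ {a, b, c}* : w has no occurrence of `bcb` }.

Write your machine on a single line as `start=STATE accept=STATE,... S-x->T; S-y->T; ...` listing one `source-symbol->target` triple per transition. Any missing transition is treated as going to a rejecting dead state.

Track partial matches of the forbidden pattern `bcb`. State q3 is a dead state reached once `bcb` has occurred; every other state accepts. q0 means no part of `bcb` is currently matched.
A 4-state machine:
        a   b   c  
>* q0   q0  q1  q0 
 * q1   q0  q1  q2 
 * q2   q0  q3  q0 
   q3   q3  q3  q3 
(> = start, * = accepting)

start=q0; accept=q0,q1,q2; q0-a->q0; q0-b->q1; q0-c->q0; q1-a->q0; q1-b->q1; q1-c->q2; q2-a->q0; q2-b->q3; q2-c->q0; q3-a->q3; q3-b->q3; q3-c->q3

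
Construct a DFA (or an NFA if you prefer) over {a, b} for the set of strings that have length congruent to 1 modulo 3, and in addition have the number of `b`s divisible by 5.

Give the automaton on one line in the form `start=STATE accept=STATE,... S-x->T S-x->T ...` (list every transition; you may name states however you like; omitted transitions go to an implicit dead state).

start=S0 accept=S1 S0-a->S1 S0-b->S2 S1-a->S3 S1-b->S4 S2-a->S4 S2-b->S5 S3-a->S0 S3-b->S6 S4-a->S6 S4-b->S7 S5-a->S7 S5-b->S8 S6-a->S2 S6-b->S9 S7-a->S9 S7-b->S10 S8-a->S10 S8-b->S11 S9-a->S5 S9-b->S12 S10-a->S12 S10-b->S13 S11-a->S13 S11-b->S3 S12-a->S8 S12-b->S14 S13-a->S14 S13-b->S0 S14-a->S11 S14-b->S1

Run two small machines in parallel and take their product. One (3 states) tracks the input length modulo 3; the other (5 states) tracks the count of `b`s modulo 5. Each combined state is a pair, one component from each; accept when both components accept.
With 15 states:
          a    b  
>  S0     S1   S2 
 * S1     S3   S4 
   S2     S4   S5 
   S3     S0   S6 
   S4     S6   S7 
   S5     S7   S8 
   S6     S2   S9 
   S7     S9  S10 
   S8    S10  S11 
   S9     S5  S12 
   S10   S12  S13 
   S11   S13   S3 
   S12    S8  S14 
   S13   S14   S0 
   S14   S11   S1 
(> = start, * = accepting)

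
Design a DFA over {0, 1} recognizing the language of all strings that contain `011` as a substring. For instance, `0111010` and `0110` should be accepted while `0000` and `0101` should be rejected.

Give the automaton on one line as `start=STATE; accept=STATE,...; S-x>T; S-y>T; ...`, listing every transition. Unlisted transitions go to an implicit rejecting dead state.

States A..C record the length of the longest prefix of `011` that matches the current input suffix. Reaching D means `011` has been seen, and we stay there forever. Accept from D.
       0  1 
>  A   B  A 
   B   B  C 
   C   B  D 
 * D   D  D 
(> = start, * = accepting)

start=A; accept=D; A-0>B; A-1>A; B-0>B; B-1>C; C-0>B; C-1>D; D-0>D; D-1>D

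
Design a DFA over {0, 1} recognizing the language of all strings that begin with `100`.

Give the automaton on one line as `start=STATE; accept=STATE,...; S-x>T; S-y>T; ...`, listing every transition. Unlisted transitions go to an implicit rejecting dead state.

Check the first 3 symbols one by one: s0 through s2 record how many have matched `100` so far; any wrong symbol goes to the dead state s4. After all 3 match we enter the accepting sink s3.
        0   1  
>  s0   s4  s1 
   s1   s2  s4 
   s2   s3  s4 
 * s3   s3  s3 
   s4   s4  s4 
(> = start, * = accepting)

start=s0; accept=s3; s0-0>s4; s0-1>s1; s1-0>s2; s1-1>s4; s2-0>s3; s2-1>s4; s3-0>s3; s3-1>s3; s4-0>s4; s4-1>s4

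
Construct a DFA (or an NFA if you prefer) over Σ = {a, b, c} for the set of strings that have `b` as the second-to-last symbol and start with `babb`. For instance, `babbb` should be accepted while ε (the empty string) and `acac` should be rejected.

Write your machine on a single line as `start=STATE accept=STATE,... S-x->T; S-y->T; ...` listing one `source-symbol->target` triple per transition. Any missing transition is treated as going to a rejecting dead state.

start=S0; accept=S5,S6; S0-a->S1; S0-b->S2; S0-c->S1; S1-a->S1; S1-b->S1; S1-c->S1; S2-a->S3; S2-b->S1; S2-c->S1; S3-a->S1; S3-b->S4; S3-c->S1; S4-a->S1; S4-b->S5; S4-c->S1; S5-a->S6; S5-b->S5; S5-c->S6; S6-a->S7; S6-b->S8; S6-c->S7; S7-a->S7; S7-b->S8; S7-c->S7; S8-a->S6; S8-b->S5; S8-c->S6

Build one automaton per condition and run them in lockstep. The first has 13 states tracking the last 2 symbols read; the second has 6 states tracking whether the input so far still matches the prefix `babb`. A product state is a pair (one from each), accepting exactly when both do. Equivalent product states are then merged.
        a   b   c  
>  S0   S1  S2  S1 
   S1   S1  S1  S1 
   S2   S3  S1  S1 
   S3   S1  S4  S1 
   S4   S1  S5  S1 
 * S5   S6  S5  S6 
 * S6   S7  S8  S7 
   S7   S7  S8  S7 
   S8   S6  S5  S6 
(> = start, * = accepting)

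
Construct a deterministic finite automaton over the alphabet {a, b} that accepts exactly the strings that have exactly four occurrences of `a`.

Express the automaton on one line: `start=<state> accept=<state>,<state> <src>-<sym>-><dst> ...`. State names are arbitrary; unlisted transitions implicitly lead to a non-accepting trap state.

start=q0 accept=q4 q0-a->q1 q0-b->q0 q1-a->q2 q1-b->q1 q2-a->q3 q2-b->q2 q3-a->q4 q3-b->q3 q4-a->q5 q4-b->q4 q5-a->q5 q5-b->q5

Only the number of `a`s matters, and only up to 5. Make a chain q0 → q1 → q2 → q3 → q4 → q5 advanced by each `a` (with q5 absorbing); every other symbol self-loops. The accepting set is {q4}.
6 states suffice.
        a   b  
>  q0   q1  q0 
   q1   q2  q1 
   q2   q3  q2 
   q3   q4  q3 
 * q4   q5  q4 
   q5   q5  q5 
(> = start, * = accepting)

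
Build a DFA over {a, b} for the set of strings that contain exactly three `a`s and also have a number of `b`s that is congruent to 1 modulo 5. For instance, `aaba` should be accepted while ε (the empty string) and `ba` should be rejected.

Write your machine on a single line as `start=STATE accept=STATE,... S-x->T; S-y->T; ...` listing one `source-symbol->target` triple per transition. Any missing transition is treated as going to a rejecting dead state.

start=q0; accept=q11; q0-a->q1; q0-b->q2; q1-a->q3; q1-b->q4; q2-a->q4; q2-b->q5; q3-a->q6; q3-b->q7; q4-a->q7; q4-b->q8; q5-a->q8; q5-b->q9; q6-a->q10; q6-b->q11; q7-a->q11; q7-b->q12; q8-a->q12; q8-b->q13; q9-a->q13; q9-b->q14; q10-a->q10; q10-b->q10; q11-a->q10; q11-b->q15; q12-a->q15; q12-b->q16; q13-a->q16; q13-b->q17; q14-a->q17; q14-b->q0; q15-a->q10; q15-b->q18; q16-a->q18; q16-b->q19; q17-a->q19; q17-b->q1; q18-a->q10; q18-b->q20; q19-a->q20; q19-b->q3; q20-a->q10; q20-b->q6

Run two small machines in parallel and take their product. One (5 states) tracks the count of `a`s, saturating at 4; the other (5 states) tracks the count of `b`s modulo 5. Each combined state is a pair, one component from each; accept when both components accept. Equivalent product states are then merged.
A 21-state machine:
          a    b  
>  q0     q1   q2 
   q1     q3   q4 
   q2     q4   q5 
   q3     q6   q7 
   q4     q7   q8 
   q5     q8   q9 
   q6    q10  q11 
   q7    q11  q12 
   q8    q12  q13 
   q9    q13  q14 
   q10   q10  q10 
 * q11   q10  q15 
   q12   q15  q16 
   q13   q16  q17 
   q14   q17   q0 
   q15   q10  q18 
   q16   q18  q19 
   q17   q19   q1 
   q18   q10  q20 
   q19   q20   q3 
   q20   q10   q6 
(> = start, * = accepting)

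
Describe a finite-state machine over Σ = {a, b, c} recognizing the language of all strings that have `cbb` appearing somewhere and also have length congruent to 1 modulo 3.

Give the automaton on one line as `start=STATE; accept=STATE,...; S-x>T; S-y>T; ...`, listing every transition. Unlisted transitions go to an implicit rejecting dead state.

Handle the two conditions separately and then intersect. The first has 4 states tracking whether and how much of `cbb` has been seen; the second has 3 states tracking the input length modulo 3. A product state is a pair (one from each), accepting exactly when both do.
A 12-state machine:
          a    b    c  
>  s0     s1   s1   s2 
   s1     s3   s3   s4 
   s2     s3   s5   s4 
   s3     s0   s0   s6 
   s4     s0   s7   s6 
   s5     s0   s8   s6 
   s6     s1   s9   s2 
   s7     s1  s10   s2 
   s8    s10  s10  s10 
   s9     s3  s11   s4 
 * s10   s11  s11  s11 
   s11    s8   s8   s8 
(> = start, * = accepting)

start=s0; accept=s10; s0-a>s1; s0-b>s1; s0-c>s2; s1-a>s3; s1-b>s3; s1-c>s4; s2-a>s3; s2-b>s5; s2-c>s4; s3-a>s0; s3-b>s0; s3-c>s6; s4-a>s0; s4-b>s7; s4-c>s6; s5-a>s0; s5-b>s8; s5-c>s6; s6-a>s1; s6-b>s9; s6-c>s2; s7-a>s1; s7-b>s10; s7-c>s2; s8-a>s10; s8-b>s10; s8-c>s10; s9-a>s3; s9-b>s11; s9-c>s4; s10-a>s11; s10-b>s11; s10-c>s11; s11-a>s8; s11-b>s8; s11-c>s8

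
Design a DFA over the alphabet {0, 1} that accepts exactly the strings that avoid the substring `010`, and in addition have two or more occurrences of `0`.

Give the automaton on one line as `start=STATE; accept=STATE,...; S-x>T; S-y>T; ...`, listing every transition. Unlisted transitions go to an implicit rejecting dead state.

Handle the two conditions separately and then intersect. The first has 4 states tracking partial matches of the forbidden pattern `010`; the second has 4 states tracking the count of `0`s, saturating at 3. A product state is a pair (one from each), accepting exactly when both do.
A 12-state machine:
          0    1  
>  q0     q1   q0 
   q1     q2   q3 
 * q2     q4   q5 
   q3     q6   q7 
 * q4     q4   q8 
 * q5     q9  q10 
   q6     q9   q6 
   q7     q2   q7 
 * q8     q9  q11 
   q9     q9   q9 
 * q10    q4  q10 
 * q11    q4  q11 
(> = start, * = accepting)

start=q0; accept=q2,q4,q5,q8,q10,q11; q0-0>q1; q0-1>q0; q1-0>q2; q1-1>q3; q2-0>q4; q2-1>q5; q3-0>q6; q3-1>q7; q4-0>q4; q4-1>q8; q5-0>q9; q5-1>q10; q6-0>q9; q6-1>q6; q7-0>q2; q7-1>q7; q8-0>q9; q8-1>q11; q9-0>q9; q9-1>q9; q10-0>q4; q10-1>q10; q11-0>q4; q11-1>q11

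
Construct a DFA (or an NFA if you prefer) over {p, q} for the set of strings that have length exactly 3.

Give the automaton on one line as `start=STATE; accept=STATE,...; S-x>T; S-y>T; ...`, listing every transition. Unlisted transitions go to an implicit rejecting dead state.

start=S0; accept=S3; S0-p>S1; S0-q>S1; S1-p>S2; S1-q>S2; S2-p>S3; S2-q>S3; S3-p>S4; S3-q>S4; S4-p>S4; S4-q>S4

We only need to distinguish lengths 0, 1, …, 3, and '>3'. Chain S0 → S1 → S2 → S3 → S4 on every symbol, with S4 looping. Accepting states: {S3}.
        p   q  
>  S0   S1  S1 
   S1   S2  S2 
   S2   S3  S3 
 * S3   S4  S4 
   S4   S4  S4 
(> = start, * = accepting)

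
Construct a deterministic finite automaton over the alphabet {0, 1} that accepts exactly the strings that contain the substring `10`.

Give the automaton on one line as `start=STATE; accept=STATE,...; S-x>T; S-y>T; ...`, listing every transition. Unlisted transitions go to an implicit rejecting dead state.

start=A; accept=C; A-0>A; A-1>B; B-0>C; B-1>B; C-0>C; C-1>C

Track how much of `10` has been matched so far: state A is no progress, C is the absorbing accept state reached once `10` has occurred. Intermediate states record partial matches; on a mismatch, fall back to the longest reusable overlap.
With 3 states:
       0  1 
>  A   A  B 
   B   C  B 
 * C   C  C 
(> = start, * = accepting)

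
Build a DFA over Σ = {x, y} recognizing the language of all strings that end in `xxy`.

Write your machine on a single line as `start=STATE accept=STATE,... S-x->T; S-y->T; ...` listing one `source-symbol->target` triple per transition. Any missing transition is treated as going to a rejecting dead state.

Remember how much of `xxy` the current input suffix matches. State q0 means no match yet; q1 means the last symbol is `x`; q2 means the last 2 symbols are `xx`; q3 means the last 3 symbols are `xxy`. Only q3 accepts. On a mismatch, fall back to the longest proper suffix that is still a prefix of `xxy`.
        x   y  
>  q0   q1  q0 
   q1   q2  q0 
   q2   q2  q3 
 * q3   q1  q0 
(> = start, * = accepting)

start=q0; accept=q3; q0-x->q1; q0-y->q0; q1-x->q2; q1-y->q0; q2-x->q2; q2-y->q3; q3-x->q1; q3-y->q0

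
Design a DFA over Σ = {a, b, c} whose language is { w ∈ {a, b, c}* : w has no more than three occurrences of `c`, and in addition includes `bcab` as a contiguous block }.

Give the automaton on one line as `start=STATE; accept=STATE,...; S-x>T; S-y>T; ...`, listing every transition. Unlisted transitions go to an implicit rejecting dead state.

start=q0; accept=q10,q15,q19; q0-a>q0; q0-b>q1; q0-c>q2; q1-a>q0; q1-b>q1; q1-c>q3; q2-a>q2; q2-b>q4; q2-c>q5; q3-a>q6; q3-b>q4; q3-c>q5; q4-a>q2; q4-b>q4; q4-c>q7; q5-a>q5; q5-b>q8; q5-c>q9; q6-a>q2; q6-b>q10; q6-c>q5; q7-a>q11; q7-b>q8; q7-c>q9; q8-a>q5; q8-b>q8; q8-c>q12; q9-a>q9; q9-b>q13; q9-c>q14; q10-a>q10; q10-b>q10; q10-c>q15; q11-a>q5; q11-b>q15; q11-c>q9; q12-a>q16; q12-b>q13; q12-c>q14; q13-a>q9; q13-b>q13; q13-c>q17; q14-a>q14; q14-b>q18; q14-c>q14; q15-a>q15; q15-b>q15; q15-c>q19; q16-a>q9; q16-b>q19; q16-c>q14; q17-a>q20; q17-b>q18; q17-c>q14; q18-a>q14; q18-b>q18; q18-c>q17; q19-a>q19; q19-b>q19; q19-c>q21; q20-a>q14; q20-b>q21; q20-c>q14; q21-a>q21; q21-b>q21; q21-c>q21

Build one automaton per condition and run them in lockstep. One (5 states) tracks the count of `c`s, saturating at 4; the other (5 states) tracks whether and how much of `bcab` has been seen. Each combined state is a pair, one component from each; accept when both components accept.
          a    b    c  
>  q0     q0   q1   q2 
   q1     q0   q1   q3 
   q2     q2   q4   q5 
   q3     q6   q4   q5 
   q4     q2   q4   q7 
   q5     q5   q8   q9 
   q6     q2  q10   q5 
   q7    q11   q8   q9 
   q8     q5   q8  q12 
   q9     q9  q13  q14 
 * q10   q10  q10  q15 
   q11    q5  q15   q9 
   q12   q16  q13  q14 
   q13    q9  q13  q17 
   q14   q14  q18  q14 
 * q15   q15  q15  q19 
   q16    q9  q19  q14 
   q17   q20  q18  q14 
   q18   q14  q18  q17 
 * q19   q19  q19  q21 
   q20   q14  q21  q14 
   q21   q21  q21  q21 
(> = start, * = accepting)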